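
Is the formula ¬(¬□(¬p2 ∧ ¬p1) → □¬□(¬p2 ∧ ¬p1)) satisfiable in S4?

Satisfiable

1. ¬(¬□(¬p2 ∧ ¬p1) → □¬□(¬p2 ∧ ¬p1)), u
2. ¬□(¬p2 ∧ ¬p1), u
3. ¬□¬□(¬p2 ∧ ¬p1), u
4. ¬(¬p2 ∧ ¬p1), v
5. p1, v
6. □(¬p2 ∧ ¬p1), w
7. ¬p2 ∧ ¬p1, w
8. ¬p2, w
9. ¬p1, w
Accessibility: uRu, uRv, uRw, vRv, wRw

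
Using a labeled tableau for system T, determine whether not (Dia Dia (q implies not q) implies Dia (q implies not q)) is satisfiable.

Yes, satisfiable

1. not (Dia Dia (q implies not q) implies Dia (q implies not q)), w0
2. Dia Dia (q implies not q), w0   [neg-implies-rule on 1]
3. not Dia (q implies not q), w0   [neg-implies-rule on 1]
4. not (q implies not q), w0   [neg-Dia-rule on 3 via w0Rw0]
5. q, w0   [neg-implies-rule on 4]
6. Dia (q implies not q), w1   [Dia-rule on 2: fresh world w1, w0Rw1]
7. not (q implies not q), w1   [neg-Dia-rule on 3 via w0Rw1]
8. q, w1   [neg-implies-rule on 7]
9. q implies not q, w2   [Dia-rule on 6: fresh world w2, w1Rw2]
10. not q, w2   [implies-rule on 9 (branches; this branch)]
Accessibility: w0Rw0, w0Rw1, w1Rw1, w1Rw2, w2Rw2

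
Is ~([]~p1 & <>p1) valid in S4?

Valid in S4

Tableau for the negation []~p1 & <>p1:
1. []~p1 & <>p1, 0
2. []~p1, 0
3. <>p1, 0
4. ~p1, 0
5. p1, 1
6. ~p1, 1
Accessibility: 0R0, 0R1, 1R1
Branch closes: p1 and ~p1 both at 1.
All branches of the negation close; one closing branch shown above.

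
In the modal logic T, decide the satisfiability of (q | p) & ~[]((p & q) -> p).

No, unsatisfiable

1. (q | p) & ~[]((p & q) -> p), w0
2. q | p, w0   [&-rule on 1]
3. ~[]((p & q) -> p), w0   [&-rule on 1]
4. p, w0   [|-rule on 2 (branches; this branch)]
5. ~((p & q) -> p), w1   [~[]-rule on 3: fresh world w1, w0Rw1]
6. p & q, w1   [~->-rule on 5]
7. ~p, w1   [~->-rule on 5]
8. p, w1   [&-rule on 6]
9. q, w1   [&-rule on 6]
Accessibility: w0Rw0, w0Rw1, w1Rw1
Branch closes: p and ~p both at w1.
All branches of the tableau close; one closing branch shown above.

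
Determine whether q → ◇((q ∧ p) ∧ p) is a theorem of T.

Not valid

Tableau for the negation ¬(q → ◇((q ∧ p) ∧ p)):
1. ¬(q → ◇((q ∧ p) ∧ p)), u
2. q, u   [¬→-rule on 1]
3. ¬◇((q ∧ p) ∧ p), u   [¬→-rule on 1]
4. ¬((q ∧ p) ∧ p), u   [¬◇-rule on 3 via uRu]
5. ¬p, u   [¬∧-rule on 4 (branches; this branch)]
Accessibility: uRu
The negation has an open branch (countermodel exists).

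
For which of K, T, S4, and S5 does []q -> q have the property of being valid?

T-tableau for the negation ~([]q -> q):
1. ~([]q -> q), u
2. []q, u   [~->-rule on 1]
3. ~q, u   [~->-rule on 1]
4. q, u   [[]-rule on 2 via uRu]
Accessibility: uRu
Branch closes: q and ~q both at u.
Every branch closes (one shown): valid in T, hence also in S4, S5 (every theorem of T is a theorem of S4 and S5).
K-tableau for the negation ~([]q -> q):
1. ~([]q -> q), u
2. []q, u   [~->-rule on 1]
3. ~q, u   [~->-rule on 1]
Complete open branch: countermodel on a K-frame, so not valid in K.

T, S4, S5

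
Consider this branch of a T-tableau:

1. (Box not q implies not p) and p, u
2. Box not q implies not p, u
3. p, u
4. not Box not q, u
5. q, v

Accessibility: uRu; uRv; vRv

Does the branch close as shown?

There is no literal clash: for every atom and world, at most one sign appears.

No, open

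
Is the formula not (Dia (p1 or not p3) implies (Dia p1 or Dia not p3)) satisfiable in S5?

Unsatisfiable

1. not (Dia (p1 or not p3) implies (Dia p1 or Dia not p3)), w0
2. Dia (p1 or not p3), w0
3. not (Dia p1 or Dia not p3), w0
4. not Dia p1, w0
5. not Dia not p3, w0
6. not p1, w0
7. p3, w0
8. p1 or not p3, w1
9. not p1, w1
10. p3, w1
11. not p3, w1
Accessibility: w0Rw0, w0Rw1, w1Rw0, w1Rw1
Branch closes: p3 and not p3 both at w1.
Every branch closes; the branch above is one of them.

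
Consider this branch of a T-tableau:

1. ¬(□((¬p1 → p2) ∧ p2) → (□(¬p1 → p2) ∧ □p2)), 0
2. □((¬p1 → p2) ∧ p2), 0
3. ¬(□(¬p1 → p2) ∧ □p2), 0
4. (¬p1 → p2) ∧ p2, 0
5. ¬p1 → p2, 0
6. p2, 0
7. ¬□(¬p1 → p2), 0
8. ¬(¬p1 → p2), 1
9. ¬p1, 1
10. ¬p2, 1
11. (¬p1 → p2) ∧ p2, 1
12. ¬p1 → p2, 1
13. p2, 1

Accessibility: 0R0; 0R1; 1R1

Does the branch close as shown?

Both p2 and ¬p2 appear at 1.

Closed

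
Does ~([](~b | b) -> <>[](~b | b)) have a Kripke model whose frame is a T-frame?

1. ~([](~b | b) -> <>[](~b | b)), w0
2. [](~b | b), w0
3. ~<>[](~b | b), w0
4. ~b | b, w0
5. ~[](~b | b), w0
6. b, w0
7. ~(~b | b), w1
8. b, w1
9. ~b, w1
Accessibility: w0Rw0, w0Rw1, w1Rw1
Branch closes: b and ~b both at w1.
Every branch closes; the branch above is one of them.

No, unsatisfiable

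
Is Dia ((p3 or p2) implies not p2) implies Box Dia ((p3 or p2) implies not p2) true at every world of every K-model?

Tableau for the negation not (Dia ((p3 or p2) implies not p2) implies Box Dia ((p3 or p2) implies not p2)):
1. not (Dia ((p3 or p2) implies not p2) implies Box Dia ((p3 or p2) implies not p2)), w0
2. Dia ((p3 or p2) implies not p2), w0   [neg-implies-rule on 1]
3. not Box Dia ((p3 or p2) implies not p2), w0   [neg-implies-rule on 1]
4. (p3 or p2) implies not p2, w1   [Dia-rule on 2: fresh world w1, w0Rw1]
5. not p2, w1   [implies-rule on 4 (branches; this branch)]
6. not Dia ((p3 or p2) implies not p2), w2   [neg-Box-rule on 3: fresh world w2, w0Rw2]
Accessibility: w0Rw1, w0Rw2
The negation has an open branch (countermodel exists).

Invalid (countermodel exists)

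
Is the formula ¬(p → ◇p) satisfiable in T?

Unsatisfiable (every branch closes)

1. ¬(p → ◇p), w0
2. p, w0   [¬→-rule on 1]
3. ¬◇p, w0   [¬→-rule on 1]
4. ¬p, w0   [¬◇-rule on 3 via w0Rw0]
Accessibility: w0Rw0
Branch closes: p and ¬p both at w0.
(One branch shown.) All branches close.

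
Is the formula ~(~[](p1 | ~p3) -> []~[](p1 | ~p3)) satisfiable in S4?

1. ~(~[](p1 | ~p3) -> []~[](p1 | ~p3)), u
2. ~[](p1 | ~p3), u
3. ~[]~[](p1 | ~p3), u
4. ~(p1 | ~p3), v
5. ~p1, v
6. p3, v
7. [](p1 | ~p3), w
8. p1 | ~p3, w
9. ~p3, w
Accessibility: uRu, uRv, uRw, vRv, wRw

Yes, satisfiable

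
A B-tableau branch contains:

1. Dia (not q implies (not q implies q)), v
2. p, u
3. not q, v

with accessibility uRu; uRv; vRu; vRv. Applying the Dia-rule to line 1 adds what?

a fresh world w with vRw, and not q implies (not q implies q) at w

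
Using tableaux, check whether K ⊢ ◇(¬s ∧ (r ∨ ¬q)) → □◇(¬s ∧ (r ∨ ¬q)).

Not valid

Tableau for the negation ¬(◇(¬s ∧ (r ∨ ¬q)) → □◇(¬s ∧ (r ∨ ¬q))):
1. ¬(◇(¬s ∧ (r ∨ ¬q)) → □◇(¬s ∧ (r ∨ ¬q))), u
2. ◇(¬s ∧ (r ∨ ¬q)), u   [¬→-rule on 1]
3. ¬□◇(¬s ∧ (r ∨ ¬q)), u   [¬→-rule on 1]
4. ¬s ∧ (r ∨ ¬q), v   [◇-rule on 2: fresh world v, uRv]
5. ¬s, v   [∧-rule on 4]
6. r ∨ ¬q, v   [∧-rule on 4]
7. ¬q, v   [∨-rule on 6 (branches; this branch)]
8. ¬◇(¬s ∧ (r ∨ ¬q)), w   [¬□-rule on 3: fresh world w, uRw]
Accessibility: uRv, uRw
The negation has an open branch (countermodel exists).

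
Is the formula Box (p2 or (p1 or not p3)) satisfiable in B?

1. Box (p2 or (p1 or not p3)), 0
2. p2 or (p1 or not p3), 0
3. p1 or not p3, 0
4. not p3, 0
Accessibility: 0R0

Satisfiable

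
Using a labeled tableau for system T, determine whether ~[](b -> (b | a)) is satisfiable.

Unsatisfiable

1. ~[](b -> (b | a)), w0
2. ~(b -> (b | a)), w1
3. b, w1
4. ~(b | a), w1
5. ~b, w1
6. ~a, w1
Accessibility: w0Rw0, w0Rw1, w1Rw1
Branch closes: b and ~b both at w1.
(One branch shown.) All branches close.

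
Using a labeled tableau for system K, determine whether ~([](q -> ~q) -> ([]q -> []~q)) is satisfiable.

1. ~([](q -> ~q) -> ([]q -> []~q)), w0
2. [](q -> ~q), w0
3. ~([]q -> []~q), w0
4. []q, w0
5. ~[]~q, w0
6. q, w1
7. q -> ~q, w1
8. ~q, w1
Accessibility: w0Rw1
Branch closes: q and ~q both at w1.
Every branch closes; the branch above is one of them.

Unsatisfiable (every branch closes)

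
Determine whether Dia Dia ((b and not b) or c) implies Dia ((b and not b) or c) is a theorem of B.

Tableau for the negation not (Dia Dia ((b and not b) or c) implies Dia ((b and not b) or c)):
1. not (Dia Dia ((b and not b) or c) implies Dia ((b and not b) or c)), u
2. Dia Dia ((b and not b) or c), u
3. not Dia ((b and not b) or c), u
4. not ((b and not b) or c), u
5. not (b and not b), u
6. not c, u
7. b, u
8. Dia ((b and not b) or c), v
9. not ((b and not b) or c), v
10. not (b and not b), v
11. not c, v
12. b, v
13. (b and not b) or c, w
14. c, w
Accessibility: uRu, uRv, vRu, vRv, vRw, wRv, wRw
The negation has an open branch (countermodel exists).

No, not valid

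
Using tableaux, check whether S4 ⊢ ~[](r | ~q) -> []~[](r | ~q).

Tableau for the negation ~(~[](r | ~q) -> []~[](r | ~q)):
1. ~(~[](r | ~q) -> []~[](r | ~q)), 0
2. ~[](r | ~q), 0
3. ~[]~[](r | ~q), 0
4. ~(r | ~q), 1
5. ~r, 1
6. q, 1
7. [](r | ~q), 2
8. r | ~q, 2
9. ~q, 2
Accessibility: 0R0, 0R1, 0R2, 1R1, 2R2
The negation has an open branch (countermodel exists).

No, not valid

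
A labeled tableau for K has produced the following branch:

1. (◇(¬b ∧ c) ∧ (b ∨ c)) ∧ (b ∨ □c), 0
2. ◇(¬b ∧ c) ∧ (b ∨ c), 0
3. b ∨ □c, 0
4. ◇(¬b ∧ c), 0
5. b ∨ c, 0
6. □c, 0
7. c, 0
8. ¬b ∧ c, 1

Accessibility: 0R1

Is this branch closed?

No, open

No world carries both an atom and its negation.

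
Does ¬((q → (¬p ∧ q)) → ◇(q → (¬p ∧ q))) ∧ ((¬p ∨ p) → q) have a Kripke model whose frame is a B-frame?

1. ¬((q → (¬p ∧ q)) → ◇(q → (¬p ∧ q))) ∧ ((¬p ∨ p) → q), u
2. ¬((q → (¬p ∧ q)) → ◇(q → (¬p ∧ q))), u
3. (¬p ∨ p) → q, u
4. q → (¬p ∧ q), u
5. ¬◇(q → (¬p ∧ q)), u
6. ¬(q → (¬p ∧ q)), u
7. q, u
8. ¬(¬p ∧ q), u
9. ¬p ∧ q, u
10. ¬p, u
11. ¬q, u
Accessibility: uRu
Branch closes: q and ¬q both at u.
All branches of the tableau close; one closing branch shown above.

Unsatisfiable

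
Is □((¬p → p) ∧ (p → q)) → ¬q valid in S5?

Tableau for the negation ¬(□((¬p → p) ∧ (p → q)) → ¬q):
1. ¬(□((¬p → p) ∧ (p → q)) → ¬q), u
2. □((¬p → p) ∧ (p → q)), u
3. q, u
4. (¬p → p) ∧ (p → q), u
5. ¬p → p, u
6. p → q, u
7. p, u
Accessibility: uRu
The negation has an open branch (countermodel exists).

Not valid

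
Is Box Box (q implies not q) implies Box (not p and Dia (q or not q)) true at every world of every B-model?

No, not valid

Tableau for the negation not (Box Box (q implies not q) implies Box (not p and Dia (q or not q))):
1. not (Box Box (q implies not q) implies Box (not p and Dia (q or not q))), 0
2. Box Box (q implies not q), 0
3. not Box (not p and Dia (q or not q)), 0
4. Box (q implies not q), 0
5. q implies not q, 0
6. not q, 0
7. not (not p and Dia (q or not q)), 1
8. Box (q implies not q), 1
9. q implies not q, 1
10. p, 1
11. not q, 1
Accessibility: 0R0, 0R1, 1R0, 1R1
The negation has an open branch (countermodel exists).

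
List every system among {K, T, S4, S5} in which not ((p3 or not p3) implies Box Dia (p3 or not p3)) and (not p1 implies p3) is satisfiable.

T-tableau for the formula:
1. not ((p3 or not p3) implies Box Dia (p3 or not p3)) and (not p1 implies p3), w0
2. not ((p3 or not p3) implies Box Dia (p3 or not p3)), w0   [and-rule on 1]
3. not p1 implies p3, w0   [and-rule on 1]
4. p3 or not p3, w0   [neg-implies-rule on 2]
5. not Box Dia (p3 or not p3), w0   [neg-implies-rule on 2]
6. p3, w0   [implies-rule on 3 (branches; this branch)]
7. not Dia (p3 or not p3), w1   [neg-Box-rule on 5: fresh world w1, w0Rw1]
8. not (p3 or not p3), w1   [neg-Dia-rule on 7 via w1Rw1]
9. not p3, w1   [neg-or-rule on 8]
10. p3, w1   [neg-or-rule on 8]
Accessibility: w0Rw0, w0Rw1, w1Rw1
Branch closes: p3 and not p3 both at w1.
Every branch closes (one shown): unsatisfiable in T, hence also in S4, S5 (every S4/S5-frame is a T-frame).
K-tableau for the formula:
1. not ((p3 or not p3) implies Box Dia (p3 or not p3)) and (not p1 implies p3), w0
2. not ((p3 or not p3) implies Box Dia (p3 or not p3)), w0   [and-rule on 1]
3. not p1 implies p3, w0   [and-rule on 1]
4. p3 or not p3, w0   [neg-implies-rule on 2]
5. not Box Dia (p3 or not p3), w0   [neg-implies-rule on 2]
6. p3, w0   [implies-rule on 3 (branches; this branch)]
7. not Dia (p3 or not p3), w1   [neg-Box-rule on 5: fresh world w1, w0Rw1]
Accessibility: w0Rw1
Complete open branch: satisfiable in K.

K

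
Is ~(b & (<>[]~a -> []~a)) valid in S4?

No, not valid

Tableau for the negation b & (<>[]~a -> []~a):
1. b & (<>[]~a -> []~a), 0
2. b, 0
3. <>[]~a -> []~a, 0
4. []~a, 0
5. ~a, 0
Accessibility: 0R0
The negation has an open branch (countermodel exists).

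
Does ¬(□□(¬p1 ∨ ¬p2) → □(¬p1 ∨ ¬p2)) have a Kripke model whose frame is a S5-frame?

1. ¬(□□(¬p1 ∨ ¬p2) → □(¬p1 ∨ ¬p2)), u
2. □□(¬p1 ∨ ¬p2), u
3. ¬□(¬p1 ∨ ¬p2), u
4. □(¬p1 ∨ ¬p2), u
5. ¬p1 ∨ ¬p2, u
6. ¬p2, u
7. ¬(¬p1 ∨ ¬p2), v
8. p1, v
9. p2, v
10. □(¬p1 ∨ ¬p2), v
11. ¬p1 ∨ ¬p2, v
12. ¬p2, v
Accessibility: uRu, uRv, vRu, vRv
Branch closes: p2 and ¬p2 both at v.
Every branch closes; the branch above is one of them.

No, unsatisfiable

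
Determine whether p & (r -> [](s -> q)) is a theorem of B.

Tableau for the negation ~(p & (r -> [](s -> q))):
1. ~(p & (r -> [](s -> q))), 0
2. ~(r -> [](s -> q)), 0   [~&-rule on 1 (branches; this branch)]
3. r, 0   [~->-rule on 2]
4. ~[](s -> q), 0   [~->-rule on 2]
5. ~(s -> q), 1   [~[]-rule on 4: fresh world 1, 0R1]
6. s, 1   [~->-rule on 5]
7. ~q, 1   [~->-rule on 5]
Accessibility: 0R0, 0R1, 1R0, 1R1
The negation has an open branch (countermodel exists).

Invalid (countermodel exists)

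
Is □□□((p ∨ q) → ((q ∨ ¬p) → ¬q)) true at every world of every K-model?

Tableau for the negation ¬□□□((p ∨ q) → ((q ∨ ¬p) → ¬q)):
1. ¬□□□((p ∨ q) → ((q ∨ ¬p) → ¬q)), w0
2. ¬□□((p ∨ q) → ((q ∨ ¬p) → ¬q)), w1   [¬□-rule on 1: fresh world w1, w0Rw1]
3. ¬□((p ∨ q) → ((q ∨ ¬p) → ¬q)), w2   [¬□-rule on 2: fresh world w2, w1Rw2]
4. ¬((p ∨ q) → ((q ∨ ¬p) → ¬q)), w3   [¬□-rule on 3: fresh world w3, w2Rw3]
5. p ∨ q, w3   [¬→-rule on 4]
6. ¬((q ∨ ¬p) → ¬q), w3   [¬→-rule on 4]
7. q ∨ ¬p, w3   [¬→-rule on 6]
8. q, w3   [¬→-rule on 6]
9. ¬p, w3   [∨-rule on 7 (branches; this branch)]
Accessibility: w0Rw1, w1Rw2, w2Rw3
The negation has an open branch (countermodel exists).

Invalid (countermodel exists)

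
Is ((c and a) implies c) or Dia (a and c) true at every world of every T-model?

Tableau for the negation not (((c and a) implies c) or Dia (a and c)):
1. not (((c and a) implies c) or Dia (a and c)), 0
2. not ((c and a) implies c), 0
3. not Dia (a and c), 0
4. c and a, 0
5. not c, 0
6. c, 0
7. a, 0
Accessibility: 0R0
Branch closes: c and not c both at 0.
Every branch of the negation's tableau closes; the branch above is one of them.

Valid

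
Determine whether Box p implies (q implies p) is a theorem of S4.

Tableau for the negation not (Box p implies (q implies p)):
1. not (Box p implies (q implies p)), 0
2. Box p, 0
3. not (q implies p), 0
4. q, 0
5. not p, 0
6. p, 0
Accessibility: 0R0
Branch closes: p and not p both at 0.
Every branch of the negation's tableau closes; the branch above is one of them.

Yes, valid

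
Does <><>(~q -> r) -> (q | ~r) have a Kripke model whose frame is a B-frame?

1. <><>(~q -> r) -> (q | ~r), w0
2. q | ~r, w0
3. ~r, w0
Accessibility: w0Rw0

Yes, satisfiable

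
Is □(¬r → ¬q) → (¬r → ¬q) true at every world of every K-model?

Tableau for the negation ¬(□(¬r → ¬q) → (¬r → ¬q)):
1. ¬(□(¬r → ¬q) → (¬r → ¬q)), u
2. □(¬r → ¬q), u   [¬→-rule on 1]
3. ¬(¬r → ¬q), u   [¬→-rule on 1]
4. ¬r, u   [¬→-rule on 3]
5. q, u   [¬→-rule on 3]
The negation has an open branch (countermodel exists).

Invalid (countermodel exists)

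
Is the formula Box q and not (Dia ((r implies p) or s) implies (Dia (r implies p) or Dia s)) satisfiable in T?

1. Box q and not (Dia ((r implies p) or s) implies (Dia (r implies p) or Dia s)), u
2. Box q, u   [and-rule on 1]
3. not (Dia ((r implies p) or s) implies (Dia (r implies p) or Dia s)), u   [and-rule on 1]
4. Dia ((r implies p) or s), u   [neg-implies-rule on 3]
5. not (Dia (r implies p) or Dia s), u   [neg-implies-rule on 3]
6. not Dia (r implies p), u   [neg-or-rule on 5]
7. not Dia s, u   [neg-or-rule on 5]
8. q, u   [Box-rule on 2 via uRu]
9. not (r implies p), u   [neg-Dia-rule on 6 via uRu]
10. r, u   [neg-implies-rule on 9]
11. not p, u   [neg-implies-rule on 9]
12. not s, u   [neg-Dia-rule on 7 via uRu]
13. (r implies p) or s, v   [Dia-rule on 4: fresh world v, uRv]
14. q, v   [Box-rule on 2 via uRv]
15. not (r implies p), v   [neg-Dia-rule on 6 via uRv]
16. r, v   [neg-implies-rule on 15]
17. not p, v   [neg-implies-rule on 15]
18. not s, v   [neg-Dia-rule on 7 via uRv]
19. r implies p, v   [or-rule on 13 (branches; this branch)]
20. p, v   [implies-rule on 19 (branches; this branch)]
Accessibility: uRu, uRv, vRv
Branch closes: p and not p both at v.
(One branch shown.) All branches close.

Unsatisfiable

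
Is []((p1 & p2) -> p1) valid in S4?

Valid in S4

Tableau for the negation ~[]((p1 & p2) -> p1):
1. ~[]((p1 & p2) -> p1), u
2. ~((p1 & p2) -> p1), v
3. p1 & p2, v
4. ~p1, v
5. p1, v
6. p2, v
Accessibility: uRu, uRv, vRv
Branch closes: p1 and ~p1 both at v.
Every branch of the negation's tableau closes; the branch above is one of them.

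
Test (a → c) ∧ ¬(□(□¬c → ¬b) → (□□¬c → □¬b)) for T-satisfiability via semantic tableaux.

Unsatisfiable (every branch closes)

1. (a → c) ∧ ¬(□(□¬c → ¬b) → (□□¬c → □¬b)), w0
2. a → c, w0
3. ¬(□(□¬c → ¬b) → (□□¬c → □¬b)), w0
4. □(□¬c → ¬b), w0
5. ¬(□□¬c → □¬b), w0
6. □□¬c, w0
7. ¬□¬b, w0
8. □¬c → ¬b, w0
9. □¬c, w0
10. ¬c, w0
11. ¬a, w0
12. ¬□¬c, w0
13. b, w1
14. □¬c → ¬b, w1
15. □¬c, w1
16. ¬c, w1
17. ¬□¬c, w1
18. c, w2
19. □¬c → ¬b, w2
20. □¬c, w2
21. ¬c, w2
Accessibility: w0Rw0, w0Rw1, w0Rw2, w1Rw1, w2Rw2
Branch closes: c and ¬c both at w2.
Every branch closes; the branch above is one of them.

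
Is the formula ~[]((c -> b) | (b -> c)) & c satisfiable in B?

1. ~[]((c -> b) | (b -> c)) & c, w0
2. ~[]((c -> b) | (b -> c)), w0
3. c, w0
4. ~((c -> b) | (b -> c)), w1
5. ~(c -> b), w1
6. ~(b -> c), w1
7. c, w1
8. ~b, w1
9. b, w1
10. ~c, w1
Accessibility: w0Rw0, w0Rw1, w1Rw0, w1Rw1
Branch closes: b and ~b both at w1.
All branches of the tableau close; one closing branch shown above.

No, unsatisfiable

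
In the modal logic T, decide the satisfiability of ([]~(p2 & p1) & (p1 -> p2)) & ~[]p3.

Satisfiable

1. ([]~(p2 & p1) & (p1 -> p2)) & ~[]p3, u
2. []~(p2 & p1) & (p1 -> p2), u
3. ~[]p3, u
4. []~(p2 & p1), u
5. p1 -> p2, u
6. ~(p2 & p1), u
7. p2, u
8. ~p1, u
9. ~p3, v
10. ~(p2 & p1), v
11. ~p1, v
Accessibility: uRu, uRv, vRv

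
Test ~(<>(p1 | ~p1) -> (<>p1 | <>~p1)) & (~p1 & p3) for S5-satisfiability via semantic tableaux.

1. ~(<>(p1 | ~p1) -> (<>p1 | <>~p1)) & (~p1 & p3), u
2. ~(<>(p1 | ~p1) -> (<>p1 | <>~p1)), u
3. ~p1 & p3, u
4. <>(p1 | ~p1), u
5. ~(<>p1 | <>~p1), u
6. ~p1, u
7. p3, u
8. ~<>p1, u
9. ~<>~p1, u
10. p1, u
Accessibility: uRu
Branch closes: p1 and ~p1 both at u.
All branches of the tableau close; one closing branch shown above.

No, unsatisfiable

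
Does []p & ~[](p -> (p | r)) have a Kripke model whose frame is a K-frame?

Unsatisfiable

1. []p & ~[](p -> (p | r)), u
2. []p, u
3. ~[](p -> (p | r)), u
4. ~(p -> (p | r)), v
5. p, v
6. ~(p | r), v
7. ~p, v
8. ~r, v
Accessibility: uRv
Branch closes: p and ~p both at v.
(One branch shown.) All branches close.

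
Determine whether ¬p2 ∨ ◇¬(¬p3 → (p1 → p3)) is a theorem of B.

Not valid

Tableau for the negation ¬(¬p2 ∨ ◇¬(¬p3 → (p1 → p3))):
1. ¬(¬p2 ∨ ◇¬(¬p3 → (p1 → p3))), u
2. p2, u
3. ¬◇¬(¬p3 → (p1 → p3)), u
4. ¬p3 → (p1 → p3), u
5. p1 → p3, u
6. p3, u
Accessibility: uRu
The negation has an open branch (countermodel exists).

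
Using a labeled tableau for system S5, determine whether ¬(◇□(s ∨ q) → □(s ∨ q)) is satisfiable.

No, unsatisfiable

1. ¬(◇□(s ∨ q) → □(s ∨ q)), 0
2. ◇□(s ∨ q), 0
3. ¬□(s ∨ q), 0
4. □(s ∨ q), 1
5. s ∨ q, 0
6. s ∨ q, 1
7. q, 0
8. q, 1
9. ¬(s ∨ q), 2
10. ¬s, 2
11. ¬q, 2
12. s ∨ q, 2
13. q, 2
Accessibility: 0R0, 0R1, 0R2, 1R0, 1R1, 1R2, 2R0, 2R1, 2R2
Branch closes: q and ¬q both at 2.
All branches of the tableau close; one closing branch shown above.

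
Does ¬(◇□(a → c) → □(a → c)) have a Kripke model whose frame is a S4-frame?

1. ¬(◇□(a → c) → □(a → c)), u
2. ◇□(a → c), u
3. ¬□(a → c), u
4. □(a → c), v
5. a → c, v
6. c, v
7. ¬(a → c), w
8. a, w
9. ¬c, w
Accessibility: uRu, uRv, uRw, vRv, wRw

Satisfiable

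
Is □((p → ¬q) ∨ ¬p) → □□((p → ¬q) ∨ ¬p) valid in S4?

Yes, valid

Tableau for the negation ¬(□((p → ¬q) ∨ ¬p) → □□((p → ¬q) ∨ ¬p)):
1. ¬(□((p → ¬q) ∨ ¬p) → □□((p → ¬q) ∨ ¬p)), u
2. □((p → ¬q) ∨ ¬p), u   [¬→-rule on 1]
3. ¬□□((p → ¬q) ∨ ¬p), u   [¬→-rule on 1]
4. (p → ¬q) ∨ ¬p, u   [□-rule on 2 via uRu]
5. p → ¬q, u   [∨-rule on 4 (branches; this branch)]
6. ¬q, u   [→-rule on 5 (branches; this branch)]
7. ¬□((p → ¬q) ∨ ¬p), v   [¬□-rule on 3: fresh world v, uRv]
8. (p → ¬q) ∨ ¬p, v   [□-rule on 2 via uRv]
9. p → ¬q, v   [∨-rule on 8 (branches; this branch)]
10. ¬q, v   [→-rule on 9 (branches; this branch)]
11. ¬((p → ¬q) ∨ ¬p), w   [¬□-rule on 7: fresh world w, vRw]
12. ¬(p → ¬q), w   [¬∨-rule on 11]
13. p, w   [¬∨-rule on 11]
14. q, w   [¬→-rule on 12]
15. (p → ¬q) ∨ ¬p, w   [□-rule on 2 via uRw]
16. p → ¬q, w   [∨-rule on 15 (branches; this branch)]
17. ¬q, w   [→-rule on 16 (branches; this branch)]
Accessibility: uRu, uRv, uRw, vRv, vRw, wRw
Branch closes: q and ¬q both at w.
Every branch of the negation's tableau closes; the branch above is one of them.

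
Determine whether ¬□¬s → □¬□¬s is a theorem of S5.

Tableau for the negation ¬(¬□¬s → □¬□¬s):
1. ¬(¬□¬s → □¬□¬s), 0
2. ¬□¬s, 0
3. ¬□¬□¬s, 0
4. s, 1
5. □¬s, 2
6. ¬s, 0
7. ¬s, 1
Accessibility: 0R0, 0R1, 0R2, 1R0, 1R1, 1R2, 2R0, 2R1, 2R2
Branch closes: s and ¬s both at 1.
All branches of the negation close; one closing branch shown above.

Valid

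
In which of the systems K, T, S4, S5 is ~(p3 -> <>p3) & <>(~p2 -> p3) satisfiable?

K

K-tableau for the formula:
1. ~(p3 -> <>p3) & <>(~p2 -> p3), u
2. ~(p3 -> <>p3), u
3. <>(~p2 -> p3), u
4. p3, u
5. ~<>p3, u
6. ~p2 -> p3, v
7. ~p3, v
8. p2, v
Accessibility: uRv
Complete open branch: satisfiable in K.
T-tableau for the formula:
1. ~(p3 -> <>p3) & <>(~p2 -> p3), u
2. ~(p3 -> <>p3), u
3. <>(~p2 -> p3), u
4. p3, u
5. ~<>p3, u
6. ~p3, u
Accessibility: uRu
Branch closes: p3 and ~p3 both at u.
Every branch closes (one shown): unsatisfiable in T, hence also in S4, S5 (every S4/S5-frame is a T-frame).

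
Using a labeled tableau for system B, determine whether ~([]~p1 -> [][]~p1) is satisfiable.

Satisfiable (open branch found)

1. ~([]~p1 -> [][]~p1), u
2. []~p1, u
3. ~[][]~p1, u
4. ~p1, u
5. ~[]~p1, v
6. ~p1, v
7. p1, w
Accessibility: uRu, uRv, vRu, vRv, vRw, wRv, wRw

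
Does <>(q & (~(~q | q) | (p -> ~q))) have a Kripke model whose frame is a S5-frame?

1. <>(q & (~(~q | q) | (p -> ~q))), u
2. q & (~(~q | q) | (p -> ~q)), v
3. q, v
4. ~(~q | q) | (p -> ~q), v
5. p -> ~q, v
6. ~p, v
Accessibility: uRu, uRv, vRu, vRv

Yes, satisfiable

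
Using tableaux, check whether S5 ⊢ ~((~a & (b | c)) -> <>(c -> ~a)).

No, not valid

Tableau for the negation (~a & (b | c)) -> <>(c -> ~a):
1. (~a & (b | c)) -> <>(c -> ~a), w0
2. <>(c -> ~a), w0
3. c -> ~a, w1
4. ~a, w1
Accessibility: w0Rw0, w0Rw1, w1Rw0, w1Rw1
The negation has an open branch (countermodel exists).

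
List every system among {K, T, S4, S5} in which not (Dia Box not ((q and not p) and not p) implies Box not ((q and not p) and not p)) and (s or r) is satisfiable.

K, T, S4

S4-tableau for the formula:
1. not (Dia Box not ((q and not p) and not p) implies Box not ((q and not p) and not p)) and (s or r), u
2. not (Dia Box not ((q and not p) and not p) implies Box not ((q and not p) and not p)), u
3. s or r, u
4. Dia Box not ((q and not p) and not p), u
5. not Box not ((q and not p) and not p), u
6. r, u
7. Box not ((q and not p) and not p), v
8. not ((q and not p) and not p), v
9. p, v
10. (q and not p) and not p, w
11. q and not p, w
12. not p, w
13. q, w
Accessibility: uRu, uRv, uRw, vRv, wRw
Complete open branch: satisfiable in S4, hence also in K, T (this S4-model is also a K-model and a T-model).
S5-tableau for the formula:
1. not (Dia Box not ((q and not p) and not p) implies Box not ((q and not p) and not p)) and (s or r), u
2. not (Dia Box not ((q and not p) and not p) implies Box not ((q and not p) and not p)), u
3. s or r, u
4. Dia Box not ((q and not p) and not p), u
5. not Box not ((q and not p) and not p), u
6. r, u
7. Box not ((q and not p) and not p), v
8. not ((q and not p) and not p), u
9. not ((q and not p) and not p), v
10. not (q and not p), u
11. not (q and not p), v
12. p, u
13. p, v
14. (q and not p) and not p, w
15. q and not p, w
16. not p, w
17. q, w
18. not ((q and not p) and not p), w
19. not (q and not p), w
20. p, w
Accessibility: uRu, uRv, uRw, vRu, vRv, vRw, wRu, wRv, wRw
Branch closes: p and not p both at w.
Every branch closes (one shown): unsatisfiable in S5.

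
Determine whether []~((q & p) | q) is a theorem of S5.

Tableau for the negation ~[]~((q & p) | q):
1. ~[]~((q & p) | q), u
2. (q & p) | q, v
3. q, v
Accessibility: uRu, uRv, vRu, vRv
The negation has an open branch (countermodel exists).

Invalid (countermodel exists)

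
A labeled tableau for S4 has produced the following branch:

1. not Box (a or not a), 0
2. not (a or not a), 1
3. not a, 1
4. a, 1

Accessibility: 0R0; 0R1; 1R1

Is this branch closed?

Closed

Both a and not a appear at 1.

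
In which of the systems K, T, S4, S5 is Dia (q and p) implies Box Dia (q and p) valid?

S5

S5-tableau for the negation not (Dia (q and p) implies Box Dia (q and p)):
1. not (Dia (q and p) implies Box Dia (q and p)), u
2. Dia (q and p), u
3. not Box Dia (q and p), u
4. q and p, v
5. q, v
6. p, v
7. not Dia (q and p), w
8. not (q and p), u
9. not (q and p), v
10. not (q and p), w
11. not p, u
12. not p, v
Accessibility: uRu, uRv, uRw, vRu, vRv, vRw, wRu, wRv, wRw
Branch closes: p and not p both at v.
Every branch closes (one shown): valid in S5.
S4-tableau for the negation not (Dia (q and p) implies Box Dia (q and p)):
1. not (Dia (q and p) implies Box Dia (q and p)), u
2. Dia (q and p), u
3. not Box Dia (q and p), u
4. q and p, v
5. q, v
6. p, v
7. not Dia (q and p), w
8. not (q and p), w
9. not p, w
Accessibility: uRu, uRv, uRw, vRv, wRw
Complete open branch: countermodel on an S4-frame, so not valid in S4, nor in K, T (the same frame is also a K-frame and a T-frame).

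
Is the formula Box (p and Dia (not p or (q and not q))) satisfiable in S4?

Unsatisfiable

1. Box (p and Dia (not p or (q and not q))), u
2. p and Dia (not p or (q and not q)), u
3. p, u
4. Dia (not p or (q and not q)), u
5. not p or (q and not q), v
6. p and Dia (not p or (q and not q)), v
7. p, v
8. Dia (not p or (q and not q)), v
9. q and not q, v
10. q, v
11. not q, v
Accessibility: uRu, uRv, vRv
Branch closes: q and not q both at v.
Every branch closes; the branch above is one of them.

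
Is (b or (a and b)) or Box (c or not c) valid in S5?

Tableau for the negation not ((b or (a and b)) or Box (c or not c)):
1. not ((b or (a and b)) or Box (c or not c)), w0
2. not (b or (a and b)), w0   [neg-or-rule on 1]
3. not Box (c or not c), w0   [neg-or-rule on 1]
4. not b, w0   [neg-or-rule on 2]
5. not (a and b), w0   [neg-or-rule on 2]
6. not (c or not c), w1   [neg-Box-rule on 3: fresh world w1, w0Rw1]
7. not c, w1   [neg-or-rule on 6]
8. c, w1   [neg-or-rule on 6]
Accessibility: w0Rw0, w0Rw1, w1Rw0, w1Rw1
Branch closes: c and not c both at w1.
Every branch of the negation's tableau closes; the branch above is one of them.

Yes, valid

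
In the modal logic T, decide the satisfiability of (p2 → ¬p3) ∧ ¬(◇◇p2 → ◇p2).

Satisfiable

1. (p2 → ¬p3) ∧ ¬(◇◇p2 → ◇p2), u
2. p2 → ¬p3, u   [∧-rule on 1]
3. ¬(◇◇p2 → ◇p2), u   [∧-rule on 1]
4. ◇◇p2, u   [¬→-rule on 3]
5. ¬◇p2, u   [¬→-rule on 3]
6. ¬p2, u   [¬◇-rule on 5 via uRu]
7. ¬p3, u   [→-rule on 2 (branches; this branch)]
8. ◇p2, v   [◇-rule on 4: fresh world v, uRv]
9. ¬p2, v   [¬◇-rule on 5 via uRv]
10. p2, w   [◇-rule on 8: fresh world w, vRw]
Accessibility: uRu, uRv, vRv, vRw, wRw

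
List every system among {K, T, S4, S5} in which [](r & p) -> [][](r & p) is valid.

S4, S5

T-tableau for the negation ~([](r & p) -> [][](r & p)):
1. ~([](r & p) -> [][](r & p)), w0
2. [](r & p), w0
3. ~[][](r & p), w0
4. r & p, w0
5. r, w0
6. p, w0
7. ~[](r & p), w1
8. r & p, w1
9. r, w1
10. p, w1
11. ~(r & p), w2
12. ~p, w2
Accessibility: w0Rw0, w0Rw1, w1Rw1, w1Rw2, w2Rw2
Complete open branch: countermodel on a T-frame, so not valid in T, nor in K (the same frame is also a K-frame).
S4-tableau for the negation ~([](r & p) -> [][](r & p)):
1. ~([](r & p) -> [][](r & p)), w0
2. [](r & p), w0
3. ~[][](r & p), w0
4. r & p, w0
5. r, w0
6. p, w0
7. ~[](r & p), w1
8. r & p, w1
9. r, w1
10. p, w1
11. ~(r & p), w2
12. r & p, w2
13. r, w2
14. p, w2
15. ~p, w2
Accessibility: w0Rw0, w0Rw1, w0Rw2, w1Rw1, w1Rw2, w2Rw2
Branch closes: p and ~p both at w2.
Every branch closes (one shown): valid in S4, hence also in S5 (every theorem of S4 is a theorem of S5).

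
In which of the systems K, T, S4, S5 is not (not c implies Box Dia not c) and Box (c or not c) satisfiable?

K, T, S4

S5-tableau for the formula:
1. not (not c implies Box Dia not c) and Box (c or not c), w0
2. not (not c implies Box Dia not c), w0
3. Box (c or not c), w0
4. not c, w0
5. not Box Dia not c, w0
6. c or not c, w0
7. not Dia not c, w1
8. c or not c, w1
9. c, w0
Accessibility: w0Rw0, w0Rw1, w1Rw0, w1Rw1
Branch closes: c and not c both at w0.
Every branch closes (one shown): unsatisfiable in S5.
S4-tableau for the formula:
1. not (not c implies Box Dia not c) and Box (c or not c), w0
2. not (not c implies Box Dia not c), w0
3. Box (c or not c), w0
4. not c, w0
5. not Box Dia not c, w0
6. c or not c, w0
7. not Dia not c, w1
8. c or not c, w1
9. c, w1
Accessibility: w0Rw0, w0Rw1, w1Rw1
Complete open branch: satisfiable in S4, hence also in K, T (this S4-model is also a K-model and a T-model).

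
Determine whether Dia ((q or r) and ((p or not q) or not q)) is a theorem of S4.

Invalid (countermodel exists)

Tableau for the negation not Dia ((q or r) and ((p or not q) or not q)):
1. not Dia ((q or r) and ((p or not q) or not q)), w0
2. not ((q or r) and ((p or not q) or not q)), w0
3. not ((p or not q) or not q), w0
4. not (p or not q), w0
5. q, w0
6. not p, w0
Accessibility: w0Rw0
The negation has an open branch (countermodel exists).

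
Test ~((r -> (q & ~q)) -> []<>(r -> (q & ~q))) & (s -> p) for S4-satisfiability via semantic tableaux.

Yes, satisfiable

1. ~((r -> (q & ~q)) -> []<>(r -> (q & ~q))) & (s -> p), w0
2. ~((r -> (q & ~q)) -> []<>(r -> (q & ~q))), w0   [&-rule on 1]
3. s -> p, w0   [&-rule on 1]
4. r -> (q & ~q), w0   [~->-rule on 2]
5. ~[]<>(r -> (q & ~q)), w0   [~->-rule on 2]
6. p, w0   [->-rule on 3 (branches; this branch)]
7. ~r, w0   [->-rule on 4 (branches; this branch)]
8. ~<>(r -> (q & ~q)), w1   [~[]-rule on 5: fresh world w1, w0Rw1]
9. ~(r -> (q & ~q)), w1   [~<>-rule on 8 via w1Rw1]
10. r, w1   [~->-rule on 9]
11. ~(q & ~q), w1   [~->-rule on 9]
12. q, w1   [~&-rule on 11 (branches; this branch)]
Accessibility: w0Rw0, w0Rw1, w1Rw1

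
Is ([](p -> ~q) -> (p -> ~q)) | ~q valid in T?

Valid in T

Tableau for the negation ~(([](p -> ~q) -> (p -> ~q)) | ~q):
1. ~(([](p -> ~q) -> (p -> ~q)) | ~q), w0
2. ~([](p -> ~q) -> (p -> ~q)), w0
3. q, w0
4. [](p -> ~q), w0
5. ~(p -> ~q), w0
6. p, w0
7. p -> ~q, w0
8. ~q, w0
Accessibility: w0Rw0
Branch closes: q and ~q both at w0.
Every branch of the negation's tableau closes; the branch above is one of them.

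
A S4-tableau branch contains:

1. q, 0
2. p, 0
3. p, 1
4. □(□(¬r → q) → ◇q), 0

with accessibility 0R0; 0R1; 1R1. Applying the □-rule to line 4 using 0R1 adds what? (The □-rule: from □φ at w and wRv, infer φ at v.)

□(¬r → q) → ◇q, 1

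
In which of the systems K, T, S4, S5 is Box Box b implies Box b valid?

T, S4, S5

T-tableau for the negation not (Box Box b implies Box b):
1. not (Box Box b implies Box b), u
2. Box Box b, u   [neg-implies-rule on 1]
3. not Box b, u   [neg-implies-rule on 1]
4. Box b, u   [Box-rule on 2 via uRu]
5. b, u   [Box-rule on 4 via uRu]
6. not b, v   [neg-Box-rule on 3: fresh world v, uRv]
7. Box b, v   [Box-rule on 2 via uRv]
8. b, v   [Box-rule on 4 via uRv]
Accessibility: uRu, uRv, vRv
Branch closes: b and not b both at v.
Every branch closes (one shown): valid in T, hence also in S4, S5 (every theorem of T is a theorem of S4 and S5).
K-tableau for the negation not (Box Box b implies Box b):
1. not (Box Box b implies Box b), u
2. Box Box b, u   [neg-implies-rule on 1]
3. not Box b, u   [neg-implies-rule on 1]
4. not b, v   [neg-Box-rule on 3: fresh world v, uRv]
5. Box b, v   [Box-rule on 2 via uRv]
Accessibility: uRv
Complete open branch: countermodel on a K-frame, so not valid in K.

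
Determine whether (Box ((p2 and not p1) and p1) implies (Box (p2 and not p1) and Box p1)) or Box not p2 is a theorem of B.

Yes, valid

Tableau for the negation not ((Box ((p2 and not p1) and p1) implies (Box (p2 and not p1) and Box p1)) or Box not p2):
1. not ((Box ((p2 and not p1) and p1) implies (Box (p2 and not p1) and Box p1)) or Box not p2), w0
2. not (Box ((p2 and not p1) and p1) implies (Box (p2 and not p1) and Box p1)), w0
3. not Box not p2, w0
4. Box ((p2 and not p1) and p1), w0
5. not (Box (p2 and not p1) and Box p1), w0
6. (p2 and not p1) and p1, w0
7. p2 and not p1, w0
8. p1, w0
9. p2, w0
10. not p1, w0
Accessibility: w0Rw0
Branch closes: p1 and not p1 both at w0.
All branches of the negation close; one closing branch shown above.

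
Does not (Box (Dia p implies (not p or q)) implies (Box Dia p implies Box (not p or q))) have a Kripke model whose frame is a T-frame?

Unsatisfiable

1. not (Box (Dia p implies (not p or q)) implies (Box Dia p implies Box (not p or q))), 0
2. Box (Dia p implies (not p or q)), 0   [neg-implies-rule on 1]
3. not (Box Dia p implies Box (not p or q)), 0   [neg-implies-rule on 1]
4. Box Dia p, 0   [neg-implies-rule on 3]
5. not Box (not p or q), 0   [neg-implies-rule on 3]
6. Dia p implies (not p or q), 0   [Box-rule on 2 via 0R0]
7. Dia p, 0   [Box-rule on 4 via 0R0]
8. not p or q, 0   [implies-rule on 6 (branches; this branch)]
9. q, 0   [or-rule on 8 (branches; this branch)]
10. not (not p or q), 1   [neg-Box-rule on 5: fresh world 1, 0R1]
11. p, 1   [neg-or-rule on 10]
12. not q, 1   [neg-or-rule on 10]
13. Dia p implies (not p or q), 1   [Box-rule on 2 via 0R1]
14. Dia p, 1   [Box-rule on 4 via 0R1]
15. not p or q, 1   [implies-rule on 13 (branches; this branch)]
16. q, 1   [or-rule on 15 (branches; this branch)]
Accessibility: 0R0, 0R1, 1R1
Branch closes: q and not q both at 1.
Every branch closes; the branch above is one of them.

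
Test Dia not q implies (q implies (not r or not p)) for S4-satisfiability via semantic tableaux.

1. Dia not q implies (q implies (not r or not p)), 0
2. q implies (not r or not p), 0
3. not r or not p, 0
4. not p, 0
Accessibility: 0R0

Yes, satisfiable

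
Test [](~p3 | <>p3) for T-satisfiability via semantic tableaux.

Yes, satisfiable

1. [](~p3 | <>p3), w0
2. ~p3 | <>p3, w0   [[]-rule on 1 via w0Rw0]
3. <>p3, w0   [|-rule on 2 (branches; this branch)]
4. p3, w1   [<>-rule on 3: fresh world w1, w0Rw1]
5. ~p3 | <>p3, w1   [[]-rule on 1 via w0Rw1]
6. <>p3, w1   [|-rule on 5 (branches; this branch)]
7. p3, w2   [<>-rule on 6: fresh world w2, w1Rw2]
Accessibility: w0Rw0, w0Rw1, w1Rw1, w1Rw2, w2Rw2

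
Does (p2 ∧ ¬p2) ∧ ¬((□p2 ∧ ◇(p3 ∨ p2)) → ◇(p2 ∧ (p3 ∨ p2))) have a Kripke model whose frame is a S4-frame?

1. (p2 ∧ ¬p2) ∧ ¬((□p2 ∧ ◇(p3 ∨ p2)) → ◇(p2 ∧ (p3 ∨ p2))), u
2. p2 ∧ ¬p2, u
3. ¬((□p2 ∧ ◇(p3 ∨ p2)) → ◇(p2 ∧ (p3 ∨ p2))), u
4. p2, u
5. ¬p2, u
Accessibility: uRu
Branch closes: p2 and ¬p2 both at u.
All branches of the tableau close; one closing branch shown above.

Unsatisfiable (every branch closes)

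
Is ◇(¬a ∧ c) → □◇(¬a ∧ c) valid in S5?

Valid in S5

Tableau for the negation ¬(◇(¬a ∧ c) → □◇(¬a ∧ c)):
1. ¬(◇(¬a ∧ c) → □◇(¬a ∧ c)), u
2. ◇(¬a ∧ c), u
3. ¬□◇(¬a ∧ c), u
4. ¬a ∧ c, v
5. ¬a, v
6. c, v
7. ¬◇(¬a ∧ c), w
8. ¬(¬a ∧ c), u
9. ¬(¬a ∧ c), v
10. ¬(¬a ∧ c), w
11. ¬c, u
12. ¬c, v
Accessibility: uRu, uRv, uRw, vRu, vRv, vRw, wRu, wRv, wRw
Branch closes: c and ¬c both at v.
All branches of the negation close; one closing branch shown above.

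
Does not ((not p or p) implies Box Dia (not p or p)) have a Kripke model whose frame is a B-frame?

Unsatisfiable (every branch closes)

1. not ((not p or p) implies Box Dia (not p or p)), u
2. not p or p, u
3. not Box Dia (not p or p), u
4. p, u
5. not Dia (not p or p), v
6. not (not p or p), u
7. not p, u
Accessibility: uRu, uRv, vRu, vRv
Branch closes: p and not p both at u.
Every branch closes; the branch above is one of them.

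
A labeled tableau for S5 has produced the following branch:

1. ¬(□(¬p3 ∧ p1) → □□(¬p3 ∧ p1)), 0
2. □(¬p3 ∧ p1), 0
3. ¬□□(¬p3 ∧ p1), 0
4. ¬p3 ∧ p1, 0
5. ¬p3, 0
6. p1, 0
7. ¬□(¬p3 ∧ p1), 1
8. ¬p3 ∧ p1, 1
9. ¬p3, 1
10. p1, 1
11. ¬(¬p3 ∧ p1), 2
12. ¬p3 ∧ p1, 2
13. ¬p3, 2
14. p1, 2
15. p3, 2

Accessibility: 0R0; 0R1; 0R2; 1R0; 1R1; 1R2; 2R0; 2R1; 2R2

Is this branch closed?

Both p3 and ¬p3 appear at 2.

Yes, closed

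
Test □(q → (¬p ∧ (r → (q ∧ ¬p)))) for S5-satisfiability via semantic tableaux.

1. □(q → (¬p ∧ (r → (q ∧ ¬p)))), w0
2. q → (¬p ∧ (r → (q ∧ ¬p))), w0
3. ¬p ∧ (r → (q ∧ ¬p)), w0
4. ¬p, w0
5. r → (q ∧ ¬p), w0
6. q ∧ ¬p, w0
7. q, w0
Accessibility: w0Rw0

Satisfiable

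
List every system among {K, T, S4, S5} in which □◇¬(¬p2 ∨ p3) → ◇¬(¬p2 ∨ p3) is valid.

T-tableau for the negation ¬(□◇¬(¬p2 ∨ p3) → ◇¬(¬p2 ∨ p3)):
1. ¬(□◇¬(¬p2 ∨ p3) → ◇¬(¬p2 ∨ p3)), w0
2. □◇¬(¬p2 ∨ p3), w0
3. ¬◇¬(¬p2 ∨ p3), w0
4. ◇¬(¬p2 ∨ p3), w0
5. ¬p2 ∨ p3, w0
6. p3, w0
7. ¬(¬p2 ∨ p3), w1
8. p2, w1
9. ¬p3, w1
10. ◇¬(¬p2 ∨ p3), w1
11. ¬p2 ∨ p3, w1
12. p3, w1
Accessibility: w0Rw0, w0Rw1, w1Rw1
Branch closes: p3 and ¬p3 both at w1.
Every branch closes (one shown): valid in T, hence also in S4, S5 (every theorem of T is a theorem of S4 and S5).
K-tableau for the negation ¬(□◇¬(¬p2 ∨ p3) → ◇¬(¬p2 ∨ p3)):
1. ¬(□◇¬(¬p2 ∨ p3) → ◇¬(¬p2 ∨ p3)), w0
2. □◇¬(¬p2 ∨ p3), w0
3. ¬◇¬(¬p2 ∨ p3), w0
Complete open branch: countermodel on a K-frame, so not valid in K.

T, S4, S5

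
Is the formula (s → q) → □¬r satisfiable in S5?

Satisfiable

1. (s → q) → □¬r, 0
2. □¬r, 0
3. ¬r, 0
Accessibility: 0R0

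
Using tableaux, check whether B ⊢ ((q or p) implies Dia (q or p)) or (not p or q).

Valid in B

Tableau for the negation not (((q or p) implies Dia (q or p)) or (not p or q)):
1. not (((q or p) implies Dia (q or p)) or (not p or q)), w0
2. not ((q or p) implies Dia (q or p)), w0
3. not (not p or q), w0
4. q or p, w0
5. not Dia (q or p), w0
6. p, w0
7. not q, w0
8. not (q or p), w0
9. not p, w0
Accessibility: w0Rw0
Branch closes: p and not p both at w0.
Every branch of the negation's tableau closes; the branch above is one of them.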